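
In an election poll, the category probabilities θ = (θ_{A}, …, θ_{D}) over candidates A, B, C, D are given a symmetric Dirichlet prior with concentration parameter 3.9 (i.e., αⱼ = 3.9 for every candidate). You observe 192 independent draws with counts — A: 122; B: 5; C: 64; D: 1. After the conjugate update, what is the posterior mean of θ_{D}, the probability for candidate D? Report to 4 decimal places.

0.0236

The Dirichlet prior is conjugate to the Multinomial likelihood: each posterior αⱼ = prior αⱼ + observed count nⱼ.
Posterior concentration: (125.9, 8.9, 67.9, 4.9), total = 207.6.
E[θ_{D}|data] = α_{D}/Σα = 4.9/207.6 = 0.0236.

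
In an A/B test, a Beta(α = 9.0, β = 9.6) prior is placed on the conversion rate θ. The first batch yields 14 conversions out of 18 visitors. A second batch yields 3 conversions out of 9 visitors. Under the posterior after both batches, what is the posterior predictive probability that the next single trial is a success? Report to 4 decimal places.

0.5702

The Beta prior is conjugate to a Binomial/Bernoulli likelihood; the update adds successes to α and failures to β.
After batch 1: Beta(9.0+14, 9.6+4) = Beta(23.0, 13.6).
After batch 2: Beta(23.0+3, 13.6+6) = Beta(26.0, 19.6).
For a single future Bernoulli trial, P(success | data) = α/(α+β) = 0.5702.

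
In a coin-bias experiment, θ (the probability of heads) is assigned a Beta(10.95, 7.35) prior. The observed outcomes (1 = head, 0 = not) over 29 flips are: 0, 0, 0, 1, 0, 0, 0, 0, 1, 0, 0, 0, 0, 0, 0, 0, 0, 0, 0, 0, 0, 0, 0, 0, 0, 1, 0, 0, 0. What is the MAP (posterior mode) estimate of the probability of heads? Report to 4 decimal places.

0.2859

The Beta prior is conjugate to a Binomial/Bernoulli likelihood; the update adds successes to α and failures to β.
Posterior: Beta(α+k, β+n−k) = Beta(10.95+3, 7.35+26) = Beta(13.95, 33.35).
Mode of Beta(a,b) for a,b>1 is (a−1)/(a+b−2) = 12.95/45.30 = 0.2859.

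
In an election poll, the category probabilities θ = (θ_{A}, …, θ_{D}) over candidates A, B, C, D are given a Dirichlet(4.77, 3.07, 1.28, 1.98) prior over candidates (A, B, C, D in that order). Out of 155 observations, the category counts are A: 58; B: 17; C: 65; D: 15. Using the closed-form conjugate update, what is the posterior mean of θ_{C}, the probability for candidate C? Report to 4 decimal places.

0.3990

The Dirichlet prior is conjugate to the Multinomial likelihood: each posterior αⱼ = prior αⱼ + observed count nⱼ.
Posterior concentration: (62.77, 20.07, 66.28, 16.98), total = 166.10.
E[θ_{C}|data] = α_{C}/Σα = 66.28/166.10 = 0.3990.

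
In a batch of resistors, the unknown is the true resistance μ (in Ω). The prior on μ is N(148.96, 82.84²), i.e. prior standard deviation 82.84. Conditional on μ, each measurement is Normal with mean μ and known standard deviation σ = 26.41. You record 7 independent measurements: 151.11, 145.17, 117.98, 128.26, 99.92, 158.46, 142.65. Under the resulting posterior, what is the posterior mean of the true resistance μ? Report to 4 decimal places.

For Normal data with known variance σ², a Normal(μ₀, σ₀²) prior on μ is conjugate. Posterior precision = 1/σ₀² + n/σ²; posterior mean is the precision-weighted average of μ₀ and x̄.
Σxᵢ = 151.11 + 145.17 + 117.98 + 128.26 + 99.92 + 158.46 + 142.65 = 943.55, so n·x̄ = 943.55.
σ₀² = 82.84² = 6862.4656, σ² = 26.41² = 697.4881; σ² + n·σ₀² = 697.4881 + 7·6862.4656 = 48734.7473.
Posterior mean = (μ₀/σ₀² + n·x̄/σ²)/(1/σ₀² + n/σ²) = (σ²·μ₀ + σ₀²·n·x̄)/(σ² + n·σ₀²) = (697.4881·148.96 + 6862.4656·943.55)/48734.7473 = 6578977.244256/48734.7473 = 134.9956.

134.9956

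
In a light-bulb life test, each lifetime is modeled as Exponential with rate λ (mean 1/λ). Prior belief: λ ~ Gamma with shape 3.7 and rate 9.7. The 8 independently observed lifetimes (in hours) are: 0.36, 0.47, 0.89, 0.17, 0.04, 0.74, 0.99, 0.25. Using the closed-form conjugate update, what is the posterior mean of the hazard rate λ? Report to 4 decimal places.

0.8597

With a Gamma(shape α, rate β) prior on the exponential rate λ, the posterior after n observations with total T = Σxᵢ is Gamma(α+n, β+T).
Sum of observations T = 3.91 hours; n = 8.
Posterior: Gamma(3.7+8, 9.7+3.91) = Gamma(11.7, 13.61).
Posterior mean of λ = α/β = 11.7/13.61 = 0.8597.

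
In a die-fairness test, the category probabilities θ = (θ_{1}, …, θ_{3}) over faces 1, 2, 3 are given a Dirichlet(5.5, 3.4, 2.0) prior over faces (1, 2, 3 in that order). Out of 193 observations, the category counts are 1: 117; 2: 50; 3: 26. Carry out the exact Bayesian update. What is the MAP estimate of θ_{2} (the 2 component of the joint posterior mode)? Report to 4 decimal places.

The Dirichlet prior is conjugate to the Multinomial likelihood: each posterior αⱼ = prior αⱼ + observed count nⱼ.
Posterior concentration: (122.5, 53.4, 28.0), total = 203.9.
Joint mode component: (α_{2}−1)/(Σα−K) = 52.4/200.9 = 0.2608.

0.2608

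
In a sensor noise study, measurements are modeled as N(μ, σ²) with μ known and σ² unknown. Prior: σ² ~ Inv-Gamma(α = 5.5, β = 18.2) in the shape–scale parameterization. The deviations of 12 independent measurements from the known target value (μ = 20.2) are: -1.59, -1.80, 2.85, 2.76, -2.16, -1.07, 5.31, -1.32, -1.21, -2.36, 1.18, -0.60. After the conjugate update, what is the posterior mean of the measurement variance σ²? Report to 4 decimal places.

With known mean μ and an Inverse-Gamma(α, β) prior on σ², the Normal likelihood is conjugate: posterior is Inv-Gamma(α + n/2, β + Σ(xᵢ−μ)²/2).
Σ(xᵢ−μ)² = (-1.59)² + (-1.80)² + (2.85)² + (2.76)² + (-2.16)² + (-1.07)² + (5.31)² + (-1.32)² + (-1.21)² + (-2.36)² + (1.18)² + (-0.60)² = 66.0433.
Posterior: Inv-Gamma(5.5 + 12/2, 18.2 + 66.0433/2) = Inv-Gamma(11.50, 51.22165).
E[σ²|data] = β/(α−1) = 51.22165/10.50 = 4.8783.

4.8783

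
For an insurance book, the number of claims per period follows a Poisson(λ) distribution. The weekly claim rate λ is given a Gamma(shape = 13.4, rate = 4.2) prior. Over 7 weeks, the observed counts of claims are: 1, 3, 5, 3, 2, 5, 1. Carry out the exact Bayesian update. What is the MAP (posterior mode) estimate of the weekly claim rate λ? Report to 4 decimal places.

2.8929

With a Gamma(shape α, rate β) prior, the Poisson likelihood is conjugate: the posterior is Gamma(α + ΣXᵢ, β + n).
Sum of counts S = 20 over n = 7 weeks.
Posterior: Gamma(α+S, β+n) = Gamma(13.4+20, 4.2+7) = Gamma(33.4, 11.2).
Mode of Gamma(α,β) for α≥1 is (α−1)/β = 32.4/11.2 = 2.8929.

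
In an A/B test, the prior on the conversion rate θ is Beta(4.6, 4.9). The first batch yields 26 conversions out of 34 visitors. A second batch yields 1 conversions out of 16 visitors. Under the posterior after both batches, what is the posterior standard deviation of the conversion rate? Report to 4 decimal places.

0.0642

The Beta prior is conjugate to a Binomial/Bernoulli likelihood; the update adds successes to α and failures to β.
After batch 1: Beta(4.6+26, 4.9+8) = Beta(30.6, 12.9).
After batch 2: Beta(30.6+1, 12.9+15) = Beta(31.6, 27.9).
Var = αβ/((α+β)²(α+β+1)) = 31.6·27.9/(59.5²·60.5) = 0.00411625; SD = √0.00411625 = 0.0642.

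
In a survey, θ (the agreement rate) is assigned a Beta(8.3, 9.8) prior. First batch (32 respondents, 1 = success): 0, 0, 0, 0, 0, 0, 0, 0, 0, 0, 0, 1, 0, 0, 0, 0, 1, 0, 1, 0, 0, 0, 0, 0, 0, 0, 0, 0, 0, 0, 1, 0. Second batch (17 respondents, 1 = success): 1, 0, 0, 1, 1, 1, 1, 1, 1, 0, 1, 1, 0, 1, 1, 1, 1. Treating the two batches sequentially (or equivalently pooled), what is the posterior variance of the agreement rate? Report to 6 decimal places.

0.003449

The Beta prior is conjugate to a Binomial/Bernoulli likelihood; the update adds successes to α and failures to β.
After batch 1: Beta(8.3+4, 9.8+28) = Beta(12.3, 37.8).
After batch 2: Beta(12.3+13, 37.8+4) = Beta(25.3, 41.8).
Var = αβ/((α+β)²(α+β+1)) = 25.3·41.8/(67.1²·68.1) = 0.003449.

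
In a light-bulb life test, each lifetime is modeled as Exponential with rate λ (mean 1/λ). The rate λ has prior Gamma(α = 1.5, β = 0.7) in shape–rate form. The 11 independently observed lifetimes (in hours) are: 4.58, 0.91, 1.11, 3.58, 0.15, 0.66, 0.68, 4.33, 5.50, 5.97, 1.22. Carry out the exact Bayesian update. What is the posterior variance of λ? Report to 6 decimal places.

0.014471

With a Gamma(shape α, rate β) prior on the exponential rate λ, the posterior after n observations with total T = Σxᵢ is Gamma(α+n, β+T).
Sum of observations T = 28.69 hours; n = 11.
Posterior: Gamma(1.5+11, 0.7+28.69) = Gamma(12.5, 29.39).
Var = α/β² = 0.014471.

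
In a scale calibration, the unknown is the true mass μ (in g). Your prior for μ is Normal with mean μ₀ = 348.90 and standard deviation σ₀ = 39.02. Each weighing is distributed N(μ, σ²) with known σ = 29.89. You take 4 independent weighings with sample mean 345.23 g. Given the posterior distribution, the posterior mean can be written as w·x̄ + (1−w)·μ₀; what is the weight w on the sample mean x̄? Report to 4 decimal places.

For Normal data with known variance σ², a Normal(μ₀, σ₀²) prior on μ is conjugate. Posterior precision = 1/σ₀² + n/σ²; posterior mean is the precision-weighted average of μ₀ and x̄.
σ₀² = 39.02² = 1522.5604, σ² = 29.89² = 893.4121. Prior precision 1/σ₀² = 1/1522.5604; data precision n/σ² = 4/893.4121.
w = (n/σ²)/(1/σ₀² + n/σ²) = n·σ₀²/(σ² + n·σ₀²) = 4·1522.5604/(893.4121 + 4·1522.5604) = 6090.2416/6983.6537 = 0.8721.

0.8721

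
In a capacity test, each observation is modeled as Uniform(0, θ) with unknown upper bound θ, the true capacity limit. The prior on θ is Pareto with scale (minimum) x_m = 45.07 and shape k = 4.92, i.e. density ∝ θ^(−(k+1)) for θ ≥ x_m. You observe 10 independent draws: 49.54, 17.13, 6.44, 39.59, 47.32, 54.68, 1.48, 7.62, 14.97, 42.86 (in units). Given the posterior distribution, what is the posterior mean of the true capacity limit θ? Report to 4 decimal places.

A Pareto(scale x_m, shape k) prior on the upper bound θ of Uniform(0, θ) is conjugate: posterior is Pareto(max(x_m, max xᵢ), k + n).
Sample maximum = 54.68; prior scale x_m = 45.07 → posterior scale = max = 54.68.
Posterior shape = 4.92 + 10 = 14.92.
E[θ|data] = k·x_m/(k−1) = 14.92·54.68/13.92 = 58.6082.

58.6082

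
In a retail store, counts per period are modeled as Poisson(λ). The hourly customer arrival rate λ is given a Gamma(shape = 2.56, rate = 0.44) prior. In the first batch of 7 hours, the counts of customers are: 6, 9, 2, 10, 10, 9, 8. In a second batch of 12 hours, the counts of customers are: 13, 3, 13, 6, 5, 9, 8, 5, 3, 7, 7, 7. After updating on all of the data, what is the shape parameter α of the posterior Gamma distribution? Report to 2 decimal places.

With a Gamma(shape α, rate β) prior, the Poisson likelihood is conjugate: the posterior is Gamma(α + ΣXᵢ, β + n).
Batch 1: sum of counts S = 54 over n = 7 hours.
After batch 1: Gamma(α+S, β+n) = Gamma(2.56+54, 0.44+7) = Gamma(56.56, 7.44).
Batch 2: sum of counts S = 86 over n = 12 hours.
After batch 2: Gamma(α+S, β+n) = Gamma(56.56+86, 7.44+12) = Gamma(142.56, 19.44).
Posterior α = 142.56.

142.56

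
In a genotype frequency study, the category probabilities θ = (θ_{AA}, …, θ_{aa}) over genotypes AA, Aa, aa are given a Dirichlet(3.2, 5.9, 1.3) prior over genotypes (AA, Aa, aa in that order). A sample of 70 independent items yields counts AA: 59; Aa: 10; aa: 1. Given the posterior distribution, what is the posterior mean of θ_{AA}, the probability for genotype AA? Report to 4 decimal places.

0.7736

The Dirichlet prior is conjugate to the Multinomial likelihood: each posterior αⱼ = prior αⱼ + observed count nⱼ.
Posterior concentration: (62.2, 15.9, 2.3), total = 80.4.
E[θ_{AA}|data] = α_{AA}/Σα = 62.2/80.4 = 0.7736.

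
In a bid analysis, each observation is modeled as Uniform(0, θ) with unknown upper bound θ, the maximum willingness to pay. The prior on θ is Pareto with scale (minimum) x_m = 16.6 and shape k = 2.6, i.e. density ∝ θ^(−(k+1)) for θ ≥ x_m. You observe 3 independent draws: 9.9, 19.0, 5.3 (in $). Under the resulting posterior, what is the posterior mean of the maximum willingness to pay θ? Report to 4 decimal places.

23.1304

A Pareto(scale x_m, shape k) prior on the upper bound θ of Uniform(0, θ) is conjugate: posterior is Pareto(max(x_m, max xᵢ), k + n).
Sample maximum = 19.0; prior scale x_m = 16.6 → posterior scale = max = 19.0.
Posterior shape = 2.6 + 3 = 5.6.
E[θ|data] = k·x_m/(k−1) = 5.6·19.0/4.6 = 23.1304.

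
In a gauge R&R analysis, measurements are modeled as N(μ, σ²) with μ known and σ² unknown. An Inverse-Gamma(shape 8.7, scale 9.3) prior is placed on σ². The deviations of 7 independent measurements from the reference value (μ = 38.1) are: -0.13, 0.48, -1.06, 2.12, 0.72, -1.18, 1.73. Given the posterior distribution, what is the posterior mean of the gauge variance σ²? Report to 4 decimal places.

With known mean μ and an Inverse-Gamma(α, β) prior on σ², the Normal likelihood is conjugate: posterior is Inv-Gamma(α + n/2, β + Σ(xᵢ−μ)²/2).
Σ(xᵢ−μ)² = (-0.13)² + (0.48)² + (-1.06)² + (2.12)² + (0.72)² + (-1.18)² + (1.73)² = 10.7690.
Posterior: Inv-Gamma(8.7 + 7/2, 9.3 + 10.7690/2) = Inv-Gamma(12.20, 14.68450).
E[σ²|data] = β/(α−1) = 14.68450/11.20 = 1.3111.

1.3111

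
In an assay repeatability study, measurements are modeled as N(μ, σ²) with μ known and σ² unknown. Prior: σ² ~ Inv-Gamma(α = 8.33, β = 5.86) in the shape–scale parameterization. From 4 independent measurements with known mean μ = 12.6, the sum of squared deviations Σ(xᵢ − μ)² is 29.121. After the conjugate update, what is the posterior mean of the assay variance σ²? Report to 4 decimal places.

With known mean μ and an Inverse-Gamma(α, β) prior on σ², the Normal likelihood is conjugate: posterior is Inv-Gamma(α + n/2, β + Σ(xᵢ−μ)²/2).
Posterior: Inv-Gamma(8.33 + 4/2, 5.86 + 29.121/2) = Inv-Gamma(10.33, 20.4205).
E[σ²|data] = β/(α−1) = 20.4205/9.33 = 2.1887.

2.1887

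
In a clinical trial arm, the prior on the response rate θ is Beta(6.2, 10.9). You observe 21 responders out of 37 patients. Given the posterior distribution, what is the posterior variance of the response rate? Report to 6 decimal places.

The Beta prior is conjugate to a Binomial/Bernoulli likelihood; the update adds successes to α and failures to β.
Posterior: Beta(α+k, β+n−k) = Beta(6.2+21, 10.9+16) = Beta(27.2, 26.9).
Var = αβ/((α+β)²(α+β+1)) = 27.2·26.9/(54.1²·55.1) = 0.004537.

0.004537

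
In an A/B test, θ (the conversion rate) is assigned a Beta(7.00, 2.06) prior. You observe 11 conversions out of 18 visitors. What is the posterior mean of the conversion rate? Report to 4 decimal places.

The Beta prior is conjugate to a Binomial/Bernoulli likelihood; the update adds successes to α and failures to β.
Posterior: Beta(α+k, β+n−k) = Beta(7.00+11, 2.06+7) = Beta(18.00, 9.06).
Posterior mean = α/(α+β) = 18.00/27.06 = 0.6652.

0.6652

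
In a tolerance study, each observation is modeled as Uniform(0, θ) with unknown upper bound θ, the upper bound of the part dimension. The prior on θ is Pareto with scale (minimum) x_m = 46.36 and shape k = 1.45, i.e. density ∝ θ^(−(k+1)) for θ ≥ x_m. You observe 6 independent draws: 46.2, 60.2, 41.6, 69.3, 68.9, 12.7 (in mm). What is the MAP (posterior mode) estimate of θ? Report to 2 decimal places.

A Pareto(scale x_m, shape k) prior on the upper bound θ of Uniform(0, θ) is conjugate: posterior is Pareto(max(x_m, max xᵢ), k + n).
Sample maximum = 69.3; prior scale x_m = 46.36 → posterior scale = max = 69.30.
Posterior shape = 1.45 + 6 = 7.45.
The Pareto density is decreasing on [x_m, ∞), so the mode is x_m = 69.30.

69.30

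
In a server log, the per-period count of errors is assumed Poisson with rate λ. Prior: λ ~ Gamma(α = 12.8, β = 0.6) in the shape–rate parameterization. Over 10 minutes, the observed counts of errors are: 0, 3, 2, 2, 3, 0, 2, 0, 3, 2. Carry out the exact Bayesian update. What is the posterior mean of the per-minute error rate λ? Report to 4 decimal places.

With a Gamma(shape α, rate β) prior, the Poisson likelihood is conjugate: the posterior is Gamma(α + ΣXᵢ, β + n).
Sum of counts S = 17 over n = 10 minutes.
Posterior: Gamma(α+S, β+n) = Gamma(12.8+17, 0.6+10) = Gamma(29.8, 10.6).
Posterior mean = α/β = 29.8/10.6 = 2.8113.

2.8113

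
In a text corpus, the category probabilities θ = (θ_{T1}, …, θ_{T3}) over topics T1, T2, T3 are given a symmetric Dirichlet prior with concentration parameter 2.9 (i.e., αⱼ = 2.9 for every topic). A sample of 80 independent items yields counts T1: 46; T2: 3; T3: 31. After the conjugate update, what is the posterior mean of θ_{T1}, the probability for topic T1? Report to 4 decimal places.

0.5513

The Dirichlet prior is conjugate to the Multinomial likelihood: each posterior αⱼ = prior αⱼ + observed count nⱼ.
Posterior concentration: (48.9, 5.9, 33.9), total = 88.7.
E[θ_{T1}|data] = α_{T1}/Σα = 48.9/88.7 = 0.5513.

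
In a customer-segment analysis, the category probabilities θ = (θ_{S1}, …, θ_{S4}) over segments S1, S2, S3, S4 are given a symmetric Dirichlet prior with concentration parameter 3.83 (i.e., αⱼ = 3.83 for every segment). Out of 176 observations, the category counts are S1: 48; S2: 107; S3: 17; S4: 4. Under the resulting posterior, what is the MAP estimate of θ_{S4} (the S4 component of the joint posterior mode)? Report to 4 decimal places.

0.0365

The Dirichlet prior is conjugate to the Multinomial likelihood: each posterior αⱼ = prior αⱼ + observed count nⱼ.
Posterior concentration: (51.83, 110.83, 20.83, 7.83), total = 191.32.
Joint mode component: (α_{S4}−1)/(Σα−K) = 6.83/187.32 = 0.0365.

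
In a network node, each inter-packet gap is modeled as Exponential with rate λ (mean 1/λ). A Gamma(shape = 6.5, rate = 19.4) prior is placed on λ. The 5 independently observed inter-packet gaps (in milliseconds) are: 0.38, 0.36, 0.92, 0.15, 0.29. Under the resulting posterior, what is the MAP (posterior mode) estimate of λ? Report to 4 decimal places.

0.4884

With a Gamma(shape α, rate β) prior on the exponential rate λ, the posterior after n observations with total T = Σxᵢ is Gamma(α+n, β+T).
Sum of observations T = 2.10 milliseconds; n = 5.
Posterior: Gamma(6.5+5, 19.4+2.10) = Gamma(11.5, 21.50).
Mode = (α−1)/β = 0.4884.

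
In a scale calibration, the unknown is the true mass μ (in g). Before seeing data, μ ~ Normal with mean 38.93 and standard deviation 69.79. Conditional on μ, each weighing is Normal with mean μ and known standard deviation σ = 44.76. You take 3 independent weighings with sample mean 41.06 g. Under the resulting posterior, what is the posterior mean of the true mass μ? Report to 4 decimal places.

40.8032

For Normal data with known variance σ², a Normal(μ₀, σ₀²) prior on μ is conjugate. Posterior precision = 1/σ₀² + n/σ²; posterior mean is the precision-weighted average of μ₀ and x̄.
n·x̄ = 3·41.06 = 123.18.
σ₀² = 69.79² = 4870.6441, σ² = 44.76² = 2003.4576; σ² + n·σ₀² = 2003.4576 + 3·4870.6441 = 16615.3899.
Posterior mean = (μ₀/σ₀² + n·x̄/σ²)/(1/σ₀² + n/σ²) = (σ²·μ₀ + σ₀²·n·x̄)/(σ² + n·σ₀²) = (2003.4576·38.93 + 4870.6441·123.18)/16615.3899 = 677960.544606/16615.3899 = 40.8032.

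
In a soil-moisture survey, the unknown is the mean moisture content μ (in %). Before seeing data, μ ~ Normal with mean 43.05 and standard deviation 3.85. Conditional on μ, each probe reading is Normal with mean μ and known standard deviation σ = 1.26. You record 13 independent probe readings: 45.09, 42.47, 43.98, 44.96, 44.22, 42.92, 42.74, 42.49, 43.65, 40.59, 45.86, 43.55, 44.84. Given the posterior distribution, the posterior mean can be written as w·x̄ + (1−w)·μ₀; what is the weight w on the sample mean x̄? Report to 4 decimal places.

For Normal data with known variance σ², a Normal(μ₀, σ₀²) prior on μ is conjugate. Posterior precision = 1/σ₀² + n/σ²; posterior mean is the precision-weighted average of μ₀ and x̄.
σ₀² = 3.85² = 14.8225, σ² = 1.26² = 1.5876. Prior precision 1/σ₀² = 1/14.8225; data precision n/σ² = 13/1.5876.
w = (n/σ²)/(1/σ₀² + n/σ²) = n·σ₀²/(σ² + n·σ₀²) = 13·14.8225/(1.5876 + 13·14.8225) = 192.6925/194.2801 = 0.9918.

0.9918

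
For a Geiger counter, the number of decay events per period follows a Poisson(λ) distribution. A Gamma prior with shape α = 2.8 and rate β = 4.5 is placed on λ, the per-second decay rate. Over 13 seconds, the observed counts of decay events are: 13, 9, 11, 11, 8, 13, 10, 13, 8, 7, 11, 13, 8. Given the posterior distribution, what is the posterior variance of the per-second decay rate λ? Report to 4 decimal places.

0.4500

With a Gamma(shape α, rate β) prior, the Poisson likelihood is conjugate: the posterior is Gamma(α + ΣXᵢ, β + n).
Sum of counts S = 135 over n = 13 seconds.
Posterior: Gamma(α+S, β+n) = Gamma(2.8+135, 4.5+13) = Gamma(137.8, 17.5).
Var = α/β² = 137.8/17.5² = 0.4500.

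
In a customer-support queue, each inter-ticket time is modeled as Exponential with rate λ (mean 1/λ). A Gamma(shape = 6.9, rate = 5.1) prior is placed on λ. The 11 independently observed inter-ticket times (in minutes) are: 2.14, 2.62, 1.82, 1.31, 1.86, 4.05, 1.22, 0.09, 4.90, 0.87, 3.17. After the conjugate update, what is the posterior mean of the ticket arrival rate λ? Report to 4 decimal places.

With a Gamma(shape α, rate β) prior on the exponential rate λ, the posterior after n observations with total T = Σxᵢ is Gamma(α+n, β+T).
Sum of observations T = 24.05 minutes; n = 11.
Posterior: Gamma(6.9+11, 5.1+24.05) = Gamma(17.9, 29.15).
Posterior mean of λ = α/β = 17.9/29.15 = 0.6141.

0.6141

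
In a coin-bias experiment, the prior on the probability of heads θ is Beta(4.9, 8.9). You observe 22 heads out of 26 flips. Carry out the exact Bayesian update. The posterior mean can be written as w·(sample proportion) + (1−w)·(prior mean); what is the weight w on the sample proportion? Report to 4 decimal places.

The Beta prior is conjugate to a Binomial/Bernoulli likelihood; the update adds successes to α and failures to β.
Posterior mean = (α₀+k)/(α₀+β₀+n) = [n/(α₀+β₀+n)]·(k/n) + [(α₀+β₀)/(α₀+β₀+n)]·α₀/(α₀+β₀), so only n and the prior enter the weight.
The weight on the data is w = n/(α₀+β₀+n) = 26/(4.9+8.9+26) = 26/39.8 = 0.6533.

0.6533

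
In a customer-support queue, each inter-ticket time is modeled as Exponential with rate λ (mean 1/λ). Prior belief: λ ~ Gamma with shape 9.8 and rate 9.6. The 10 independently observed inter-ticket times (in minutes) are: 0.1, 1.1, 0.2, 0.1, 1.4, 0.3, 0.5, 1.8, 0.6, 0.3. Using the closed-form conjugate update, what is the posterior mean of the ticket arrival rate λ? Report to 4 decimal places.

With a Gamma(shape α, rate β) prior on the exponential rate λ, the posterior after n observations with total T = Σxᵢ is Gamma(α+n, β+T).
Sum of observations T = 6.4 minutes; n = 10.
Posterior: Gamma(9.8+10, 9.6+6.4) = Gamma(19.8, 16.0).
Posterior mean of λ = α/β = 19.8/16.0 = 1.2375.

1.2375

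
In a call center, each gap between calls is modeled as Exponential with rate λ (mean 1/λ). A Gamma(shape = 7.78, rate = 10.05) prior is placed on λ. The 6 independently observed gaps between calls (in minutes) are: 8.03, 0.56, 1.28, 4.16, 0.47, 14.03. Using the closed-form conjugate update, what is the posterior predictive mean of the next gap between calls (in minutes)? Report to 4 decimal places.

With a Gamma(shape α, rate β) prior on the exponential rate λ, the posterior after n observations with total T = Σxᵢ is Gamma(α+n, β+T).
Sum of observations T = 28.53 minutes; n = 6.
Posterior: Gamma(7.78+6, 10.05+28.53) = Gamma(13.78, 38.58).
The predictive distribution for the next observation is Lomax; its mean is β/(α−1) = 38.58/12.78 = 3.0188.

3.0188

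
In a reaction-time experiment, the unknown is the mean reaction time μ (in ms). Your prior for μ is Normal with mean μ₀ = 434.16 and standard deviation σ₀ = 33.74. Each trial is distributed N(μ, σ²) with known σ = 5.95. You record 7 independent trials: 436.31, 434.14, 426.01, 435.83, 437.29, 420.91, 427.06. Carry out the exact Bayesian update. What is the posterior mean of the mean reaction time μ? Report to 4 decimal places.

For Normal data with known variance σ², a Normal(μ₀, σ₀²) prior on μ is conjugate. Posterior precision = 1/σ₀² + n/σ²; posterior mean is the precision-weighted average of μ₀ and x̄.
Σxᵢ = 436.31 + 434.14 + 426.01 + 435.83 + 437.29 + 420.91 + 427.06 = 3017.55, so n·x̄ = 3017.55.
σ₀² = 33.74² = 1138.3876, σ² = 5.95² = 35.4025; σ² + n·σ₀² = 35.4025 + 7·1138.3876 = 8004.1157.
Posterior mean = (μ₀/σ₀² + n·x̄/σ²)/(1/σ₀² + n/σ²) = (σ²·μ₀ + σ₀²·n·x̄)/(σ² + n·σ₀²) = (35.4025·434.16 + 1138.3876·3017.55)/8004.1157 = 3450511.85178/8004.1157 = 431.0922.

431.0922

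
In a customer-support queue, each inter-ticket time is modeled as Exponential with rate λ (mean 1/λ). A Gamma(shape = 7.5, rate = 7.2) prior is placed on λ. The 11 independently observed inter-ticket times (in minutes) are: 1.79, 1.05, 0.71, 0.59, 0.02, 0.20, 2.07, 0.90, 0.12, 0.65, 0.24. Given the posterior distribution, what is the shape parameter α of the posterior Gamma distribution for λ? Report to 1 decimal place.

18.5

With a Gamma(shape α, rate β) prior on the exponential rate λ, the posterior after n observations with total T = Σxᵢ is Gamma(α+n, β+T).
Sum of observations T = 8.34 minutes; n = 11.
Posterior: Gamma(7.5+11, 7.2+8.34) = Gamma(18.5, 15.54).
Posterior α = 18.5.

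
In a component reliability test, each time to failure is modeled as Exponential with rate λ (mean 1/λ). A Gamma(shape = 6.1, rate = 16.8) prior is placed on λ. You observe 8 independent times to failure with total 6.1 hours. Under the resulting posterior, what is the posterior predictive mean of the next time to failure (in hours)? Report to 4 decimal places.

1.7481

With a Gamma(shape α, rate β) prior on the exponential rate λ, the posterior after n observations with total T = Σxᵢ is Gamma(α+n, β+T).
Posterior: Gamma(6.1+8, 16.8+6.1) = Gamma(14.1, 22.9).
The predictive distribution for the next observation is Lomax; its mean is β/(α−1) = 22.9/13.1 = 1.7481.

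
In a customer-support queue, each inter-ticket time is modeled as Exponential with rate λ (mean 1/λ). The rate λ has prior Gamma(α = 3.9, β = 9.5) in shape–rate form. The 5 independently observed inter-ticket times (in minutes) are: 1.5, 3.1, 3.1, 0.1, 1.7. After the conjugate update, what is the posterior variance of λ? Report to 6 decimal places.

With a Gamma(shape α, rate β) prior on the exponential rate λ, the posterior after n observations with total T = Σxᵢ is Gamma(α+n, β+T).
Sum of observations T = 9.5 minutes; n = 5.
Posterior: Gamma(3.9+5, 9.5+9.5) = Gamma(8.9, 19.0).
Var = α/β² = 0.024654.

0.024654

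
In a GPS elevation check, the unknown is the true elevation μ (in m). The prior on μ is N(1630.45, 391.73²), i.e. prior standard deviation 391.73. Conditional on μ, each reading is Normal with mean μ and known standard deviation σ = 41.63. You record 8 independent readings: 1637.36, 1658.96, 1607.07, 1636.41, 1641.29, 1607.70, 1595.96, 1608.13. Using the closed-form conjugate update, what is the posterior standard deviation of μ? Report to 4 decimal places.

14.7080

For Normal data with known variance σ², a Normal(μ₀, σ₀²) prior on μ is conjugate. Posterior precision = 1/σ₀² + n/σ²; posterior mean is the precision-weighted average of μ₀ and x̄.
σ₀² = 391.73² = 153452.3929, σ² = 41.63² = 1733.0569; σ² + n·σ₀² = 1733.0569 + 8·153452.3929 = 1229352.2001.
Posterior precision = 1/σ₀² + n/σ² = 1/153452.3929 + 8/1733.0569 = (σ² + n·σ₀²)/(σ₀²σ²) = 1229352.2001/(153452.3929·1733.0569); posterior variance σₙ² = σ₀²σ²/(σ² + n·σ₀²) = 153452.3929·1733.0569/1229352.2001 = 216.326719.
Posterior SD = √σₙ² = √(153452.3929·1733.0569/1229352.2001) = 14.7080.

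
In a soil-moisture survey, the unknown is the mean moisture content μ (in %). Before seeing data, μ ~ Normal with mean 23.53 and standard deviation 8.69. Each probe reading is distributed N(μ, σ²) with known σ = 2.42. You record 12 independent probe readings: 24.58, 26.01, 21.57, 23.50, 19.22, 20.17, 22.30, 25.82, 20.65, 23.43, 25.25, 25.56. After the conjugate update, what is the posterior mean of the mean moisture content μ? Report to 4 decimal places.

23.1740

For Normal data with known variance σ², a Normal(μ₀, σ₀²) prior on μ is conjugate. Posterior precision = 1/σ₀² + n/σ²; posterior mean is the precision-weighted average of μ₀ and x̄.
Σxᵢ = 24.58 + 26.01 + 21.57 + 23.50 + 19.22 + 20.17 + 22.30 + 25.82 + 20.65 + 23.43 + 25.25 + 25.56 = 278.06, so n·x̄ = 278.06.
σ₀² = 8.69² = 75.5161, σ² = 2.42² = 5.8564; σ² + n·σ₀² = 5.8564 + 12·75.5161 = 912.0496.
Posterior mean = (μ₀/σ₀² + n·x̄/σ²)/(1/σ₀² + n/σ²) = (σ²·μ₀ + σ₀²·n·x̄)/(σ² + n·σ₀²) = (5.8564·23.53 + 75.5161·278.06)/912.0496 = 21135.807858/912.0496 = 23.1740.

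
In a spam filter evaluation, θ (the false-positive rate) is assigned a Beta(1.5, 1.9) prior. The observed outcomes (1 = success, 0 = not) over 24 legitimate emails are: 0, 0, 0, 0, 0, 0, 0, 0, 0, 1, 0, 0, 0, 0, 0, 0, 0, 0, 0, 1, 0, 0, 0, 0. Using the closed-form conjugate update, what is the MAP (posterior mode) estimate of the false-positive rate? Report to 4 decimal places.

0.0984

The Beta prior is conjugate to a Binomial/Bernoulli likelihood; the update adds successes to α and failures to β.
Posterior: Beta(α+k, β+n−k) = Beta(1.5+2, 1.9+22) = Beta(3.5, 23.9).
Mode of Beta(a,b) for a,b>1 is (a−1)/(a+b−2) = 2.5/25.4 = 0.0984.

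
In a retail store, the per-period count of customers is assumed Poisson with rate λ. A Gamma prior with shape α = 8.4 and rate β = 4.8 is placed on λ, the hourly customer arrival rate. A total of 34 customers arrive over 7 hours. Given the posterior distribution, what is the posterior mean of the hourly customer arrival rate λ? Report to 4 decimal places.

3.5932

With a Gamma(shape α, rate β) prior, the Poisson likelihood is conjugate: the posterior is Gamma(α + ΣXᵢ, β + n).
Posterior: Gamma(α+S, β+n) = Gamma(8.4+34, 4.8+7) = Gamma(42.4, 11.8).
Posterior mean = α/β = 42.4/11.8 = 3.5932.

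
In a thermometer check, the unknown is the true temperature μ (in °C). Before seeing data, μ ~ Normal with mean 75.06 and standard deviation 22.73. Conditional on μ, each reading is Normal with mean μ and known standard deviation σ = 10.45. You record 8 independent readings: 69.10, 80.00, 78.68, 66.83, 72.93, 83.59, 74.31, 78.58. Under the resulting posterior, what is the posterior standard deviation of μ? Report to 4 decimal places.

3.6468

For Normal data with known variance σ², a Normal(μ₀, σ₀²) prior on μ is conjugate. Posterior precision = 1/σ₀² + n/σ²; posterior mean is the precision-weighted average of μ₀ and x̄.
σ₀² = 22.73² = 516.6529, σ² = 10.45² = 109.2025; σ² + n·σ₀² = 109.2025 + 8·516.6529 = 4242.4257.
Posterior precision = 1/σ₀² + n/σ² = 1/516.6529 + 8/109.2025 = (σ² + n·σ₀²)/(σ₀²σ²) = 4242.4257/(516.6529·109.2025); posterior variance σₙ² = σ₀²σ²/(σ² + n·σ₀²) = 516.6529·109.2025/4242.4257 = 13.298946.
Posterior SD = √σₙ² = √(516.6529·109.2025/4242.4257) = 3.6468.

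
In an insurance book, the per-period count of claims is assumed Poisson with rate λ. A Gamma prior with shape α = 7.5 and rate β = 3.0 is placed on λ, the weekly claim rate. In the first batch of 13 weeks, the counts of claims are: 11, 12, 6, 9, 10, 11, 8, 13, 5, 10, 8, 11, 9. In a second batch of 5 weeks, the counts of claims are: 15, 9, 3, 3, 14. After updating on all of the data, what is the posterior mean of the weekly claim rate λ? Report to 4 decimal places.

With a Gamma(shape α, rate β) prior, the Poisson likelihood is conjugate: the posterior is Gamma(α + ΣXᵢ, β + n).
Batch 1: sum of counts S = 123 over n = 13 weeks.
After batch 1: Gamma(α+S, β+n) = Gamma(7.5+123, 3.0+13) = Gamma(130.5, 16.0).
Batch 2: sum of counts S = 44 over n = 5 weeks.
After batch 2: Gamma(α+S, β+n) = Gamma(130.5+44, 16.0+5) = Gamma(174.5, 21.0).
Posterior mean = α/β = 174.5/21.0 = 8.3095.

8.3095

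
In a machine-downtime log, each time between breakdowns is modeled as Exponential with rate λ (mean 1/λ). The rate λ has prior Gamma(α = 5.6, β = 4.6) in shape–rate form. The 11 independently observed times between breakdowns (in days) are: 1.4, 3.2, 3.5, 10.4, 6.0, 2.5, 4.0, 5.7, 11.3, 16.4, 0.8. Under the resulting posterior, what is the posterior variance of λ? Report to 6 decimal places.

With a Gamma(shape α, rate β) prior on the exponential rate λ, the posterior after n observations with total T = Σxᵢ is Gamma(α+n, β+T).
Sum of observations T = 65.2 days; n = 11.
Posterior: Gamma(5.6+11, 4.6+65.2) = Gamma(16.6, 69.8).
Var = α/β² = 0.003407.

0.003407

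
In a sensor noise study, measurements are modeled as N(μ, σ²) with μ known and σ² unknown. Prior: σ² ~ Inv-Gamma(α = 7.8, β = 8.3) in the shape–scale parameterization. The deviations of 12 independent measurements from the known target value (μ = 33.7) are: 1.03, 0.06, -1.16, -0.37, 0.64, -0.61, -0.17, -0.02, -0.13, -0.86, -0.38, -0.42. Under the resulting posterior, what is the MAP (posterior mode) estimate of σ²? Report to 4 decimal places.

0.7107

With known mean μ and an Inverse-Gamma(α, β) prior on σ², the Normal likelihood is conjugate: posterior is Inv-Gamma(α + n/2, β + Σ(xᵢ−μ)²/2).
Σ(xᵢ−μ)² = (1.03)² + (0.06)² + (-1.16)² + (-0.37)² + (0.64)² + (-0.61)² + (-0.17)² + (-0.02)² + (-0.13)² + (-0.86)² + (-0.38)² + (-0.42)² = 4.4353.
Posterior: Inv-Gamma(7.8 + 12/2, 8.3 + 4.4353/2) = Inv-Gamma(13.80, 10.51765).
Mode = β/(α+1) = 10.51765/14.80 = 0.7107.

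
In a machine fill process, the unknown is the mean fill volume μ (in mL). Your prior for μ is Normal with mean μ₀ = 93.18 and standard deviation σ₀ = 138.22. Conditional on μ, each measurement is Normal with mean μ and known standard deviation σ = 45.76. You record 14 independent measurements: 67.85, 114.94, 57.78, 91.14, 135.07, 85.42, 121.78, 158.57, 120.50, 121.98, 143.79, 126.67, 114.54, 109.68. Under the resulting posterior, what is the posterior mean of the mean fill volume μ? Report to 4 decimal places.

For Normal data with known variance σ², a Normal(μ₀, σ₀²) prior on μ is conjugate. Posterior precision = 1/σ₀² + n/σ²; posterior mean is the precision-weighted average of μ₀ and x̄.
Σxᵢ = 67.85 + 114.94 + 57.78 + 91.14 + 135.07 + 85.42 + 121.78 + 158.57 + 120.50 + 121.98 + 143.79 + 126.67 + 114.54 + 109.68 = 1569.71, so n·x̄ = 1569.71.
σ₀² = 138.22² = 19104.7684, σ² = 45.76² = 2093.9776; σ² + n·σ₀² = 2093.9776 + 14·19104.7684 = 269560.7352.
Posterior mean = (μ₀/σ₀² + n·x̄/σ²)/(1/σ₀² + n/σ²) = (σ²·μ₀ + σ₀²·n·x̄)/(σ² + n·σ₀²) = (2093.9776·93.18 + 19104.7684·1569.71)/269560.7352 = 30184062.837932/269560.7352 = 111.9750.

111.9750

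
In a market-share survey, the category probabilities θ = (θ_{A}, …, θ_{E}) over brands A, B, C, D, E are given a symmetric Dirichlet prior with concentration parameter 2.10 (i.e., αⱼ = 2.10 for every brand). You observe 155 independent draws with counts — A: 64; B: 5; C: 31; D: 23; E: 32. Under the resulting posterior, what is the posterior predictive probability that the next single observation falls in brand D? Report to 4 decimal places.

0.1517

The Dirichlet prior is conjugate to the Multinomial likelihood: each posterior αⱼ = prior αⱼ + observed count nⱼ.
Posterior concentration: (66.10, 7.10, 33.10, 25.10, 34.10), total = 165.50.
P(next = D | data) = α_{D}/Σα = 0.1517.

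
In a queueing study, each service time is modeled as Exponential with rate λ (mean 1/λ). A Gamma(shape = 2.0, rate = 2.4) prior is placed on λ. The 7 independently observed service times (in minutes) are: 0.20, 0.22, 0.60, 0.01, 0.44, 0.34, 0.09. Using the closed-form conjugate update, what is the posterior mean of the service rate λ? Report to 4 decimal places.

2.0930

With a Gamma(shape α, rate β) prior on the exponential rate λ, the posterior after n observations with total T = Σxᵢ is Gamma(α+n, β+T).
Sum of observations T = 1.90 minutes; n = 7.
Posterior: Gamma(2.0+7, 2.4+1.90) = Gamma(9.0, 4.30).
Posterior mean of λ = α/β = 9.0/4.30 = 2.0930.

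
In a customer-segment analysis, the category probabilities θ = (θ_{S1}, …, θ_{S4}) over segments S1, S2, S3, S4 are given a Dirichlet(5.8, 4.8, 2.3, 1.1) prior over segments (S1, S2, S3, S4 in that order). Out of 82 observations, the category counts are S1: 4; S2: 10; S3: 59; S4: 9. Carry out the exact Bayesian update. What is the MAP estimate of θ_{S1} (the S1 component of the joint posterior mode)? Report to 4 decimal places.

0.0957

The Dirichlet prior is conjugate to the Multinomial likelihood: each posterior αⱼ = prior αⱼ + observed count nⱼ.
Posterior concentration: (9.8, 14.8, 61.3, 10.1), total = 96.0.
Joint mode component: (α_{S1}−1)/(Σα−K) = 8.8/92.0 = 0.0957.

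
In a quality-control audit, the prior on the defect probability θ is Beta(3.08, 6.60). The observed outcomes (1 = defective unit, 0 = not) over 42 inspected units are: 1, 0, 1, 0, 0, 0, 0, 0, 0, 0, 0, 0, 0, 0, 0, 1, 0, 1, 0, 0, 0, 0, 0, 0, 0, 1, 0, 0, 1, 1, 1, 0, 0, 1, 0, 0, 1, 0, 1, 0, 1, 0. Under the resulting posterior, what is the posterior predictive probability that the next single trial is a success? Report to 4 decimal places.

The Beta prior is conjugate to a Binomial/Bernoulli likelihood; the update adds successes to α and failures to β.
Posterior: Beta(α+k, β+n−k) = Beta(3.08+12, 6.60+30) = Beta(15.08, 36.60).
For a single future Bernoulli trial, P(success | data) = α/(α+β) = 0.2918.

0.2918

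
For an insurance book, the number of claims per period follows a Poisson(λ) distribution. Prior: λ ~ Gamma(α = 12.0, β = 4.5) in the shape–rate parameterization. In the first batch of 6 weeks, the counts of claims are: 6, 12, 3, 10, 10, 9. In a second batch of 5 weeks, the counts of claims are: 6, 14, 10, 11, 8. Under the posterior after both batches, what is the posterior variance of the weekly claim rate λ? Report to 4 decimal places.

With a Gamma(shape α, rate β) prior, the Poisson likelihood is conjugate: the posterior is Gamma(α + ΣXᵢ, β + n).
Batch 1: sum of counts S = 50 over n = 6 weeks.
After batch 1: Gamma(α+S, β+n) = Gamma(12.0+50, 4.5+6) = Gamma(62.0, 10.5).
Batch 2: sum of counts S = 49 over n = 5 weeks.
After batch 2: Gamma(α+S, β+n) = Gamma(62.0+49, 10.5+5) = Gamma(111.0, 15.5).
Var = α/β² = 111.0/15.5² = 0.4620.

0.4620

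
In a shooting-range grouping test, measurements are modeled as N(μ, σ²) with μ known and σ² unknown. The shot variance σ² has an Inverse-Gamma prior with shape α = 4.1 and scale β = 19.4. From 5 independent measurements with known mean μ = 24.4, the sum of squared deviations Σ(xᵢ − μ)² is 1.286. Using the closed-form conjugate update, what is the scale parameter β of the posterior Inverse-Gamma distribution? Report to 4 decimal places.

With known mean μ and an Inverse-Gamma(α, β) prior on σ², the Normal likelihood is conjugate: posterior is Inv-Gamma(α + n/2, β + Σ(xᵢ−μ)²/2).
Posterior: Inv-Gamma(4.1 + 5/2, 19.4 + 1.286/2) = Inv-Gamma(6.60, 20.0430).
Posterior β = 20.0430.

20.0430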